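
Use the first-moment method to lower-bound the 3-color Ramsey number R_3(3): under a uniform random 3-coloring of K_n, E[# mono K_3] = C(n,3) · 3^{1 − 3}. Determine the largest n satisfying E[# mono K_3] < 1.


We need C(n, 3) · 3^{1 − 3} < 1, i.e. C(n, 3) < 3^{3 − 1} = 9.
Check values of n near the boundary:
  n = 3: C(3, 3) = 1; 1 < 9? YES
  n = 4: C(4, 3) = 4; 4 < 9? YES
  n = 5: C(5, 3) = 10; 10 < 9? NO
  n = 6: C(6, 3) = 20; 20 < 9? NO
The largest n with C(n, 3) < 9 is n = 4 (where E[X] = 4/9 ≈ 0.4444). Hence R_3(3) > 4, i.e. R_3(3) ≥ 5.

Largest n = 4; hence R_3(3) > 4.


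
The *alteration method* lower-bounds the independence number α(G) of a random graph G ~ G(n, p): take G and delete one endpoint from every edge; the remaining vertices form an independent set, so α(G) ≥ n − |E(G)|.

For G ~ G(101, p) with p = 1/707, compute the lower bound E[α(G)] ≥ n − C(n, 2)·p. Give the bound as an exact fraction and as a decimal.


E[|E(G)|] = C(101, 2)·p = 5050 · (1/707) = 50/7.
E[α(G)] ≥ n − E[|E(G)|] = 101 − 50/7 = 657/7.
Numerically: ≈ 93.857143.
(This is only a lower bound; the true E[α(G)] may be larger.)

E[α(G)] ≥ 657/7 ≈ 93.857143.


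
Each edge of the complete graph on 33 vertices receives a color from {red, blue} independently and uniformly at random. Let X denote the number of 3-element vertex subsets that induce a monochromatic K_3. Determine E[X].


Let X = Σ_S X_S over the C(33, 3) = 5456 subsets S of size 3, where X_S = 1 if the K_3 on S is monochromatic.
For a fixed S, the K_3 on S has C(3, 2) = 3 edges. P[all 3 edges red] = (1/2)^3, and likewise for blue, so P[monochromatic] = 2·(1/2)^3 = 2^{1 − 3} = 1/4.
Summing: E[X] = C(33, 3) · 2^{1 − 3} = 5456 · 1/4 = 1364.
Numerically: E[X] ≈ 1364.000.

E[X] = C(33,3)·2^(1−C(3,2)) = 1364 ≈ 1364.000.


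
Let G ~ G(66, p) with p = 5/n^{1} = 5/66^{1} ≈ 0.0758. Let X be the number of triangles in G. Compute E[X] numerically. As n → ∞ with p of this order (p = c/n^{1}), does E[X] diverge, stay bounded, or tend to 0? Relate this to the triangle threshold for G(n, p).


Number of potential triangles: C(66, 3) = 45760.
Each occurs with probability p³ ≈ (0.0758)³ ≈ 4.34789e-04.
By linearity: E[X] = C(66, 3)·p³ ≈ 45760 · 4.34789e-04 ≈ 19.896.
Here α = 1, so p = 5/n is exactly at the triangle threshold p ~ 1/n. Asymptotically E[X] → c³/6 = 5³/6 = 125/6 ≈ 20.833, a bounded constant. In this regime the triangle count is asymptotically Poisson(c³/6).

E[X] ≈ 19.896; in regime p = Θ(1/n^{1}) E[X] stays bounded (at the triangle threshold p ~ 1/n).


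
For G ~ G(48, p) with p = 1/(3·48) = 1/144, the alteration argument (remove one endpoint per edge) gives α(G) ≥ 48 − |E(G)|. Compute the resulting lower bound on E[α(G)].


E[|E(G)|] = C(48, 2)·p = 1128 · (1/144) = 47/6.
E[α(G)] ≥ n − E[|E(G)|] = 48 − 47/6 = 241/6.
Numerically: ≈ 40.1667.
(This is only a lower bound; the true E[α(G)] may be larger.)

E[α(G)] ≥ 241/6 ≈ 40.1667.


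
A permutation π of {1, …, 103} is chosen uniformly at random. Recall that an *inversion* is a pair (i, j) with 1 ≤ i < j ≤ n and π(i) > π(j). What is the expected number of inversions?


Write X = Σ X_I over the C(103, 2) = 5253 pairs i < j, with X_I the indicator of one inversion.
There are 5253 indicators.
For each fixed pair i < j, the values π(i) and π(j) are two distinct elements of {1, …, 103} in uniformly random order; by symmetry P[π(i) > π(j)] = 1/2.
By linearity: E[X] = 5253 · (1/2) = C(103, 2) · (1/2) = 5253/2 = 5253/2 ≈ 2626.50000.

E[X] = 5253/2 = 2626.50000.


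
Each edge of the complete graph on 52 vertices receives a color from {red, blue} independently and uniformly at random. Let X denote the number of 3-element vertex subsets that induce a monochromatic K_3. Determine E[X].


Let X = Σ_S X_S over the C(52, 3) = 22100 subsets S of size 3, where X_S = 1 if the K_3 on S is monochromatic.
For a fixed S, the K_3 on S has C(3, 2) = 3 edges. P[all 3 edges red] = (1/2)^3, and likewise for blue, so P[monochromatic] = 2·(1/2)^3 = 2^{1 − 3} = 1/4.
Summing: E[X] = C(52, 3) · 2^{1 − 3} = 22100 · 1/4 = 5525.
Numerically: E[X] ≈ 5525.00000.

E[X] = C(52,3)·2^(1−C(3,2)) = 5525 ≈ 5525.00000.


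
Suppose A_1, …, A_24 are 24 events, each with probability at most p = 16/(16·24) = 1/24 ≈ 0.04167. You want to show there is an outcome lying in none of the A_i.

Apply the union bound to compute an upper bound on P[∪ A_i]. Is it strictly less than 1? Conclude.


Union bound: P[∪_{i=1}^{24} A_i] ≤ Σ_i P[A_i] ≤ 24·p = 24·(1/24) = 1.
Numerically: 1 ≈ 1.00000.
Is 1 < 1? NO.
Since the bound 1 is ≥ 1, the union bound is uninformative here; it does NOT by itself certify existence.

24·p = 1 ≈ 1.00000; existence NOT certified by the union bound.


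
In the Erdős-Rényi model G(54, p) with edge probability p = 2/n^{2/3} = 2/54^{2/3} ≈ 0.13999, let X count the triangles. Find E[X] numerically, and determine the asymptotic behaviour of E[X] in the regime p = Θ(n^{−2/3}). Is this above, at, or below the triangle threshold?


Number of potential triangles: C(54, 3) = 24804.
Each occurs with probability p³ ≈ (0.13999)³ ≈ 2.7434842e-03.
By linearity: E[X] = C(54, 3)·p³ ≈ 24804 · 2.7434842e-03 ≈ 68.04938.
Since α = 2/3 < 1, p = c/n^{2/3} ≫ 1/n is above the triangle threshold p ~ 1/n. Asymptotically E[X] ~ (c³/6)·n^{3(1−α)} = (2³/6)·n^{1} → ∞; triangles are abundant w.h.p.

E[X] ≈ 68.04938; in regime p = Θ(1/n^{2/3}) E[X] diverges (above the triangle threshold p ~ 1/n).


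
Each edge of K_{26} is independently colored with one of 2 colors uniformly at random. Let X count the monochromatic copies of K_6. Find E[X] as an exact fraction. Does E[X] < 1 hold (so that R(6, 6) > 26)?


E[X] = C(26, 6) · 2^{1 − 15} = 230230 · 2^{−14} = 230230/16384.
As a reduced fraction: E[X] = 115115/8192 ≈ 14.052124.
Is E[X] < 1? NO.
Since E[X] ≥ 1, the first-moment bound is inconclusive at n = 26; it does NOT by itself certify R(6, 6) > 26.

E[X] = 115115/8192 ≈ 14.052124; E[X] ≥ 1; first-moment method inconclusive here.


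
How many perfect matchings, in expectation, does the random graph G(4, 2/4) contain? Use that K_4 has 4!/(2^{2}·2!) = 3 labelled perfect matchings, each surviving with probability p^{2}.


K_4 has 4!/(2^{2}·2!) = 3 labelled perfect matchings.
For each such perfect matching H, let X_H = 1 if all 2 edges of H are present in G. Then P[X_H = 1] = p^{2} = (1/2)^{2} = 1/4.
Summing the indicators: E[X] = Σ_H E[X_H] = 3 · p^{2} = 3 · 1/4 = 3/4.
Numerically: E[X] ≈ 0.75.

E[X] = 3 · (1/2)^{2} = 3/4 ≈ 0.75.


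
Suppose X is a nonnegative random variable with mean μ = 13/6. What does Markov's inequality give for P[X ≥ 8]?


μ = E[X] = 13/6, a = 8.
Markov: P[X ≥ 8] ≤ μ/a = (13/6)/8 = 13/48.
Numerically: ≈ 0.270833.
(Since a = 8 > μ = 2.166667, the bound 13/48 is < 1 and informative.)

P[X ≥ 8] ≤ 13/48 ≈ 0.270833.


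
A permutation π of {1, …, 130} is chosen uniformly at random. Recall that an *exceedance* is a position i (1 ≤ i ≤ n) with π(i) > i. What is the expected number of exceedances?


Write X = Σ_{i=1}^{130} X_i, where X_i = 1_{π(i) > i}.
For each fixed i, π(i) is uniform over {1, …, 130} (marginal of a uniform permutation), so P[π(i) > i] = (n − i)/n. Summing: Σ_{i=1}^{130} (n − i)/n = (0 + 1 + … + 129)/130 = 130(130 − 1)/(2·130) = (130 − 1)/2.
Hence E[X] = Σ_{i=1}^{130} (130 − i)/130 = 129/2 ≈ 64.500.

E[X] = 129/2 = 64.500.


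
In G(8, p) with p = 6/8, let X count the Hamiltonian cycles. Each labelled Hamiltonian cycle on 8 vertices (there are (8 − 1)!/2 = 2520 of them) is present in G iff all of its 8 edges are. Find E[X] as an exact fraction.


K_8 has (8 − 1)!/2 = 2520 labelled Hamiltonian cycles.
For each such Hamiltonian cycle H, let X_H = 1 if all 8 edges of H are present in G. Then P[X_H = 1] = p^{8} = (3/4)^{8} = 6561/65536.
By linearity of expectation: E[X] = Σ_H E[X_H] = 2520 · p^{8} = 2520 · 6561/65536 = 2066715/8192.
Numerically: E[X] ≈ 252.

E[X] = 2520 · (3/4)^{8} = 2066715/8192 ≈ 252.


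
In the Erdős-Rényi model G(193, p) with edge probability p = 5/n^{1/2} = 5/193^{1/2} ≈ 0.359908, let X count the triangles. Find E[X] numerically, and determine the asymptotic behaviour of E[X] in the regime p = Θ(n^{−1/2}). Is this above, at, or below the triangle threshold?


Number of potential triangles: C(193, 3) = 1179616.
Each occurs with probability p³ ≈ (0.359908)³ ≈ 4.66201911e-02.
By linearity: E[X] = C(193, 3)·p³ ≈ 1179616 · 4.66201911e-02 ≈ 54993.923357.
Since α = 1/2 < 1, p = c/n^{1/2} ≫ 1/n is above the triangle threshold p ~ 1/n. Asymptotically E[X] ~ (c³/6)·n^{3(1−α)} = (5³/6)·n^{1.5} → ∞; triangles are abundant w.h.p.

E[X] ≈ 54993.923357; in regime p = Θ(1/n^{1/2}) E[X] diverges (above the triangle threshold p ~ 1/n).


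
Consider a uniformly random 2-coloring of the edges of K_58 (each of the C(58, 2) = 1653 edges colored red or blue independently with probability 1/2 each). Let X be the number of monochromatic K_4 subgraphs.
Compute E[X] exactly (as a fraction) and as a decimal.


Let X = Σ_S X_S over the C(58, 4) = 424270 subsets S of size 4, where X_S = 1 if the K_4 on S is monochromatic.
For a fixed S, the K_4 on S has C(4, 2) = 6 edges. P[all 6 edges red] = (1/2)^6, and likewise for blue, so P[monochromatic] = 2·(1/2)^6 = 2^{1 − 6} = 1/32.
By linearity of expectation: E[X] = C(58, 4) · 2^{1 − 6} = 424270 · 1/32 = 212135/16.
Numerically: E[X] ≈ 13258.437500.

E[X] = C(58,4)·2^(1−C(4,2)) = 212135/16 ≈ 13258.437500.


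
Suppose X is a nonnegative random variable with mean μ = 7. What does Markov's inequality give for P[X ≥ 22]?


μ = E[X] = 7, a = 22.
Markov: P[X ≥ 22] ≤ μ/a = (7)/22 = 7/22.
Numerically: ≈ 0.31818.
(Since a = 22 > μ = 7.00000, the bound 7/22 is < 1 and informative.)

P[X ≥ 22] ≤ 7/22 ≈ 0.31818.


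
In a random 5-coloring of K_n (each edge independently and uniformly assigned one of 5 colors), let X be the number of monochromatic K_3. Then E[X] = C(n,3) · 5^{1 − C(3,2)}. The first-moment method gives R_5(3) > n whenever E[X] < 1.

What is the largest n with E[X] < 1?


We need C(n, 3) · 5^{1 − 3} < 1, i.e. C(n, 3) < 5^{3 − 1} = 25.
Check values of n near the boundary:
  n = 5: C(5, 3) = 10; 10 < 25? YES
  n = 6: C(6, 3) = 20; 20 < 25? YES
  n = 7: C(7, 3) = 35; 35 < 25? NO
  n = 8: C(8, 3) = 56; 56 < 25? NO
  n = 9: C(9, 3) = 84; 84 < 25? NO
The largest n with C(n, 3) < 25 is n = 6 (where E[X] = 4/5 ≈ 0.800000). Hence R_5(3) > 6, i.e. R_5(3) ≥ 7.

Largest n = 6; hence R_5(3) > 6.


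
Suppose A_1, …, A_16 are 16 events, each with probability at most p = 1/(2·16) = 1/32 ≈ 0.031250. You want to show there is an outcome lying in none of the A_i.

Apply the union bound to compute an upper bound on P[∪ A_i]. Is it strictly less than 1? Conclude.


Union bound: P[∪_{i=1}^{16} A_i] ≤ Σ_i P[A_i] ≤ 16·p = 16·(1/32) = 1/2.
Numerically: 1/2 ≈ 0.500000.
Is 1/2 < 1? YES.
Since P[∪ A_i] ≤ 1/2 < 1, the complement has P[∩ A_i^c] ≥ 1 − 1/2 = 1/2 > 0, so some outcome avoids every A_i.

16·p = 1/2 ≈ 0.500000; existence CERTIFIED by the union bound.


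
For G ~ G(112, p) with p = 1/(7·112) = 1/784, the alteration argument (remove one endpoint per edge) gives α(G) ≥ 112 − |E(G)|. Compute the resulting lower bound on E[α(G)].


E[|E(G)|] = C(112, 2)·p = 6216 · (1/784) = 111/14.
E[α(G)] ≥ n − E[|E(G)|] = 112 − 111/14 = 1457/14.
Numerically: ≈ 104.071429.
(This is only a lower bound; the true E[α(G)] may be larger.)

E[α(G)] ≥ 1457/14 ≈ 104.071429.


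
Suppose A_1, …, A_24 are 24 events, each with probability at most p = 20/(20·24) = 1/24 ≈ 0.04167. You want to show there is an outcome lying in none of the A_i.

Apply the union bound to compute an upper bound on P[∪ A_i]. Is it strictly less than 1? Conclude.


Union bound: P[∪_{i=1}^{24} A_i] ≤ Σ_i P[A_i] ≤ 24·p = 24·(1/24) = 1.
Numerically: 1 ≈ 1.00000.
Is 1 < 1? NO.
Since the bound 1 is ≥ 1, the union bound is uninformative here; it does NOT by itself certify existence.

24·p = 1 ≈ 1.00000; existence NOT certified by the union bound.


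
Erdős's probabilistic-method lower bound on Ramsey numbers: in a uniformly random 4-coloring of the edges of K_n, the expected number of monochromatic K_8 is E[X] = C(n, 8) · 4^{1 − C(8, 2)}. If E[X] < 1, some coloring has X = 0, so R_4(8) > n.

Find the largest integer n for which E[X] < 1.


We need C(n, 8) · 4^{1 − 28} < 1, i.e. C(n, 8) < 4^{28 − 1} = 18014398509481984.
Check values of n near the boundary:
  n = 407: C(407, 8) = 17424959239309050; 17424959239309050 < 18014398509481984? YES
  n = 408: C(408, 8) = 17773458424095231; 17773458424095231 < 18014398509481984? YES
  n = 409: C(409, 8) = 18128041135797879; 18128041135797879 < 18014398509481984? NO
  n = 410: C(410, 8) = 18488798173326195; 18488798173326195 < 18014398509481984? NO
  n = 411: C(411, 8) = 18855821462126715; 18855821462126715 < 18014398509481984? NO
The largest n with C(n, 8) < 18014398509481984 is n = 408 (where E[X] = 17773458424095231/18014398509481984 ≈ 0.9866251). Hence R_4(8) > 408, i.e. R_4(8) ≥ 409.

Largest n = 408; hence R_4(8) > 408.


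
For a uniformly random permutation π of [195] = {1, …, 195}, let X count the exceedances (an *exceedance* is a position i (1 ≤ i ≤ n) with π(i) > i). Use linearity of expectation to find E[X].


Write X = Σ_{i=1}^{195} X_i, where X_i = 1_{π(i) > i}.
For each fixed i, π(i) is uniform over {1, …, 195} (marginal of a uniform permutation), so P[π(i) > i] = (n − i)/n. Summing: Σ_{i=1}^{195} (n − i)/n = (0 + 1 + … + 194)/195 = 195(195 − 1)/(2·195) = (195 − 1)/2.
Hence E[X] = Σ_{i=1}^{195} (195 − i)/195 = 97 ≈ 97.0000.

E[X] = 97 = 97.0000.


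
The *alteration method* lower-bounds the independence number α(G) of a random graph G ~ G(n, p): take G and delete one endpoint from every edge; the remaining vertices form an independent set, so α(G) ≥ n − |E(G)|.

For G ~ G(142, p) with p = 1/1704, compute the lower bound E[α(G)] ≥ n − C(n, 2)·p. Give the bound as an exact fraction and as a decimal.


E[|E(G)|] = C(142, 2)·p = 10011 · (1/1704) = 47/8.
E[α(G)] ≥ n − E[|E(G)|] = 142 − 47/8 = 1089/8.
Numerically: ≈ 136.125.
(This is only a lower bound; the true E[α(G)] may be larger.)

E[α(G)] ≥ 1089/8 ≈ 136.125.


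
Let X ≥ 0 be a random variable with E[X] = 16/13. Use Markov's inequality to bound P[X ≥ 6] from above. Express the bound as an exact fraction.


μ = E[X] = 16/13, a = 6.
Markov: P[X ≥ 6] ≤ μ/a = (16/13)/6 = 8/39.
Numerically: ≈ 0.205128.
(Since a = 6 > μ = 1.230769, the bound 8/39 is < 1 and informative.)

P[X ≥ 6] ≤ 8/39 ≈ 0.205128.


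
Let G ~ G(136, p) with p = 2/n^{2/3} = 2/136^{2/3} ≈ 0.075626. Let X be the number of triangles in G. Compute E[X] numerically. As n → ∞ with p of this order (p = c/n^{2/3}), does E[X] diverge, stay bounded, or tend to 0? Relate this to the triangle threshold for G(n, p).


Number of potential triangles: C(136, 3) = 410040.
Each occurs with probability p³ ≈ (0.075626)³ ≈ 4.3252595e-04.
By linearity: E[X] = C(136, 3)·p³ ≈ 410040 · 4.3252595e-04 ≈ 177.35294.
Since α = 2/3 < 1, p = c/n^{2/3} ≫ 1/n is above the triangle threshold p ~ 1/n. Asymptotically E[X] ~ (c³/6)·n^{3(1−α)} = (2³/6)·n^{1} → ∞; triangles are abundant w.h.p.

E[X] ≈ 177.35294; in regime p = Θ(1/n^{2/3}) E[X] diverges (above the triangle threshold p ~ 1/n).


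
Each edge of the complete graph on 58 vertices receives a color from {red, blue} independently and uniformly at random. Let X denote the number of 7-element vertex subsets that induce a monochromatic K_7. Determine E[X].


Let X = Σ_S X_S over the C(58, 7) = 300674088 subsets S of size 7, where X_S = 1 if the K_7 on S is monochromatic.
For a fixed S, the K_7 on S has C(7, 2) = 21 edges. P[all 21 edges red] = (1/2)^21, and likewise for blue, so P[monochromatic] = 2·(1/2)^21 = 2^{1 − 21} = 1/1048576.
Summing: E[X] = C(58, 7) · 2^{1 − 21} = 300674088 · 1/1048576 = 37584261/131072.
Numerically: E[X] ≈ 286.74516.

E[X] = C(58,7)·2^(1−C(7,2)) = 37584261/131072 ≈ 286.74516.


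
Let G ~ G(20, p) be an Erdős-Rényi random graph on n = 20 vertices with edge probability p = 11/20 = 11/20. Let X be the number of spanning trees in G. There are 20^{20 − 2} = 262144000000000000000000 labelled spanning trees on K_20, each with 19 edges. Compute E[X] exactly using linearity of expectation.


K_20 has 20^{20 − 2} = 262144000000000000000000 labelled spanning trees.
For each such spanning tree H, let X_H = 1 if all 19 edges of H are present in G. Then P[X_H = 1] = p^{19} = (11/20)^{19} = 61159090448414546291/5242880000000000000000000.
By linearity of expectation: E[X] = Σ_H E[X_H] = 262144000000000000000000 · p^{19} = 262144000000000000000000 · 61159090448414546291/5242880000000000000000000 = 61159090448414546291/20.
Numerically: E[X] ≈ 3.06e+18.

E[X] = 262144000000000000000000 · (11/20)^{19} = 61159090448414546291/20 ≈ 3.06e+18.


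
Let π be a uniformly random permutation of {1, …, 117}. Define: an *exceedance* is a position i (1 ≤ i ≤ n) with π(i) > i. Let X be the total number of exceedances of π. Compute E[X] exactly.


Write X = Σ_{i=1}^{117} X_i, where X_i = 1_{π(i) > i}.
For each fixed i, π(i) is uniform over {1, …, 117} (marginal of a uniform permutation), so P[π(i) > i] = (n − i)/n. Summing: Σ_{i=1}^{117} (n − i)/n = (0 + 1 + … + 116)/117 = 117(117 − 1)/(2·117) = (117 − 1)/2.
Hence E[X] = Σ_{i=1}^{117} (117 − i)/117 = 58 ≈ 58.0000.

E[X] = 58 = 58.0000.


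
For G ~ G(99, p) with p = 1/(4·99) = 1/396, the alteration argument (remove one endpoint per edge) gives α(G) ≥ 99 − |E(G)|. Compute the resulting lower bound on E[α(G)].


E[|E(G)|] = C(99, 2)·p = 4851 · (1/396) = 49/4.
E[α(G)] ≥ n − E[|E(G)|] = 99 − 49/4 = 347/4.
Numerically: ≈ 86.75000.
(This is only a lower bound; the true E[α(G)] may be larger.)

E[α(G)] ≥ 347/4 ≈ 86.75000.


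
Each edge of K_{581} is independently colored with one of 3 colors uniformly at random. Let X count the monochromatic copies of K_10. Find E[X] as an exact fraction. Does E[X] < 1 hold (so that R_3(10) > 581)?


E[X] = C(581, 10) · 3^{1 − 45} = 1117316416086113363120 · 3^{−44} = 1117316416086113363120/984770902183611232881.
As a reduced fraction: E[X] = 1117316416086113363120/984770902183611232881 ≈ 1.1346.
Is E[X] < 1? NO.
Since E[X] ≥ 1, the first-moment bound is inconclusive at n = 581; it does NOT by itself certify R_3(10) > 581.

E[X] = 1117316416086113363120/984770902183611232881 ≈ 1.1346; E[X] ≥ 1; first-moment method inconclusive here.


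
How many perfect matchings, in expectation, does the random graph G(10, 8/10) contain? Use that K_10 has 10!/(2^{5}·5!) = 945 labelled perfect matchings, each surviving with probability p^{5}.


K_10 has 10!/(2^{5}·5!) = 945 labelled perfect matchings.
For each such perfect matching H, let X_H = 1 if all 5 edges of H are present in G. Then P[X_H = 1] = p^{5} = (4/5)^{5} = 1024/3125.
By linearity of expectation: E[X] = Σ_H E[X_H] = 945 · p^{5} = 945 · 1024/3125 = 193536/625.
Numerically: E[X] ≈ 309.66.

E[X] = 945 · (4/5)^{5} = 193536/625 ≈ 309.66.


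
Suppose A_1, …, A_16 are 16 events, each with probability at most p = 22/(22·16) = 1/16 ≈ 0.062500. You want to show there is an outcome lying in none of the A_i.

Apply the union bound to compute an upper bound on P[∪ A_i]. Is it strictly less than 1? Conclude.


Union bound: P[∪_{i=1}^{16} A_i] ≤ Σ_i P[A_i] ≤ 16·p = 16·(1/16) = 1.
Numerically: 1 ≈ 1.000000.
Is 1 < 1? NO.
Since the bound 1 is ≥ 1, the union bound is uninformative here; it does NOT by itself certify existence.

16·p = 1 ≈ 1.000000; existence NOT certified by the union bound.


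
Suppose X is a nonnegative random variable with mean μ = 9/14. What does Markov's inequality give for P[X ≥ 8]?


μ = E[X] = 9/14, a = 8.
Markov: P[X ≥ 8] ≤ μ/a = (9/14)/8 = 9/112.
Numerically: ≈ 0.080357.
(Since a = 8 > μ = 0.642857, the bound 9/112 is < 1 and informative.)

P[X ≥ 8] ≤ 9/112 ≈ 0.080357.


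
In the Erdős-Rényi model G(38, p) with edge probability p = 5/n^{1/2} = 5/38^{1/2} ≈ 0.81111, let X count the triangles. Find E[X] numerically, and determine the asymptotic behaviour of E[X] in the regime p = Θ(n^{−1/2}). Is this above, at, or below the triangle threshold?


Number of potential triangles: C(38, 3) = 8436.
Each occurs with probability p³ ≈ (0.81111)³ ≈ 5.3362310e-01.
By linearity: E[X] = C(38, 3)·p³ ≈ 8436 · 5.3362310e-01 ≈ 4501.64444.
Since α = 1/2 < 1, p = c/n^{1/2} ≫ 1/n is above the triangle threshold p ~ 1/n. Asymptotically E[X] ~ (c³/6)·n^{3(1−α)} = (5³/6)·n^{1.5} → ∞; triangles are abundant w.h.p.

E[X] ≈ 4501.64444; in regime p = Θ(1/n^{1/2}) E[X] diverges (above the triangle threshold p ~ 1/n).


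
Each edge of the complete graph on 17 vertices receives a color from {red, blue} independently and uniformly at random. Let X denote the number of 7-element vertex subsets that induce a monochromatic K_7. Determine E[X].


Let X = Σ_S X_S over the C(17, 7) = 19448 subsets S of size 7, where X_S = 1 if the K_7 on S is monochromatic.
For a fixed S, the K_7 on S has C(7, 2) = 21 edges. P[all 21 edges red] = (1/2)^21, and likewise for blue, so P[monochromatic] = 2·(1/2)^21 = 2^{1 − 21} = 1/1048576.
By linearity of expectation: E[X] = C(17, 7) · 2^{1 − 21} = 19448 · 1/1048576 = 2431/131072.
Numerically: E[X] ≈ 0.019.

E[X] = C(17,7)·2^(1−C(7,2)) = 2431/131072 ≈ 0.019.


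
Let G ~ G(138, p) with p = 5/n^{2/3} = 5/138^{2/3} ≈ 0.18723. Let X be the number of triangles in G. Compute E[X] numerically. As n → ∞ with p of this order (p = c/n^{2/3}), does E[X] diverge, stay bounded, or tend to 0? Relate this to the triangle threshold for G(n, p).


Number of potential triangles: C(138, 3) = 428536.
Each occurs with probability p³ ≈ (0.18723)³ ≈ 6.5637471e-03.
By linearity: E[X] = C(138, 3)·p³ ≈ 428536 · 6.5637471e-03 ≈ 2812.80193.
Since α = 2/3 < 1, p = c/n^{2/3} ≫ 1/n is above the triangle threshold p ~ 1/n. Asymptotically E[X] ~ (c³/6)·n^{3(1−α)} = (5³/6)·n^{1} → ∞; triangles are abundant w.h.p.

E[X] ≈ 2812.80193; in regime p = Θ(1/n^{2/3}) E[X] diverges (above the triangle threshold p ~ 1/n).


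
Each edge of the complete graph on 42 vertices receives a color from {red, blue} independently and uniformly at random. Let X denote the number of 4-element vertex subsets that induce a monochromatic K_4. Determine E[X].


Let X = Σ_S X_S over the C(42, 4) = 111930 subsets S of size 4, where X_S = 1 if the K_4 on S is monochromatic.
For a fixed S, the K_4 on S has C(4, 2) = 6 edges. P[all 6 edges red] = (1/2)^6, and likewise for blue, so P[monochromatic] = 2·(1/2)^6 = 2^{1 − 6} = 1/32.
Summing: E[X] = C(42, 4) · 2^{1 − 6} = 111930 · 1/32 = 55965/16.
Numerically: E[X] ≈ 3497.8125.

E[X] = C(42,4)·2^(1−C(4,2)) = 55965/16 ≈ 3497.8125.


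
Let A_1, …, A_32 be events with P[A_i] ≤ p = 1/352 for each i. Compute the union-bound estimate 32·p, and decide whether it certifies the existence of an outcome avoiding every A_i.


Union bound: P[∪_{i=1}^{32} A_i] ≤ Σ_i P[A_i] ≤ 32·p = 32·(1/352) = 1/11.
Numerically: 1/11 ≈ 0.091.
Is 1/11 < 1? YES.
Since P[∪ A_i] ≤ 1/11 < 1, the complement has P[∩ A_i^c] ≥ 1 − 1/11 = 10/11 > 0, so some outcome avoids every A_i.

32·p = 1/11 ≈ 0.091; existence CERTIFIED by the union bound.


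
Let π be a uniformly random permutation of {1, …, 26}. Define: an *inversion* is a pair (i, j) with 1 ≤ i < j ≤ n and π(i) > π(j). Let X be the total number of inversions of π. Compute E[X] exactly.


Write X = Σ X_I over the C(26, 2) = 325 pairs i < j, with X_I the indicator of one inversion.
There are 325 indicators.
For each fixed pair i < j, the values π(i) and π(j) are two distinct elements of {1, …, 26} in uniformly random order; by symmetry P[π(i) > π(j)] = 1/2.
By linearity: E[X] = 325 · (1/2) = C(26, 2) · (1/2) = 325/2 = 325/2 ≈ 162.500.

E[X] = 325/2 = 162.500.


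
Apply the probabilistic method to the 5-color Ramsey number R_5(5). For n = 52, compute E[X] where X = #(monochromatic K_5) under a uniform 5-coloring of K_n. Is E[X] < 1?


E[X] = C(52, 5) · 5^{1 − 10} = 2598960 · 5^{−9} = 2598960/1953125.
As a reduced fraction: E[X] = 519792/390625 ≈ 1.3306675.
Is E[X] < 1? NO.
Since E[X] ≥ 1, the first-moment bound is inconclusive at n = 52; it does NOT by itself certify R_5(5) > 52.

E[X] = 519792/390625 ≈ 1.3306675; E[X] ≥ 1; first-moment method inconclusive here.


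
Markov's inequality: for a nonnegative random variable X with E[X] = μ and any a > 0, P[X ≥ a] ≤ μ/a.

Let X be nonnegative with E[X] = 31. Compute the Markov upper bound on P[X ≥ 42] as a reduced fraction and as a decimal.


μ = E[X] = 31, a = 42.
Markov: P[X ≥ 42] ≤ μ/a = (31)/42 = 31/42.
Numerically: ≈ 0.738.
(Since a = 42 > μ = 31.000, the bound 31/42 is < 1 and informative.)

P[X ≥ 42] ≤ 31/42 ≈ 0.738.


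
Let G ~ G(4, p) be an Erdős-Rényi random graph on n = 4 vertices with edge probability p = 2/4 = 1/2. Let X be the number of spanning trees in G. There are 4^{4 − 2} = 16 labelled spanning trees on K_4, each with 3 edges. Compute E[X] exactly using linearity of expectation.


K_4 has 4^{4 − 2} = 16 labelled spanning trees.
For each such spanning tree H, let X_H = 1 if all 3 edges of H are present in G. Then P[X_H = 1] = p^{3} = (1/2)^{3} = 1/8.
By linearity: E[X] = Σ_H E[X_H] = 16 · p^{3} = 16 · 1/8 = 2.
Numerically: E[X] ≈ 2.

E[X] = 16 · (1/2)^{3} = 2 ≈ 2.


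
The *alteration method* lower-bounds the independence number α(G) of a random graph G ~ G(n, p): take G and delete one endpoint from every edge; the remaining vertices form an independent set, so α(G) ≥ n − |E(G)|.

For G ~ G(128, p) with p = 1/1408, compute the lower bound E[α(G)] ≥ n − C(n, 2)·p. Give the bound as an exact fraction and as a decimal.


E[|E(G)|] = C(128, 2)·p = 8128 · (1/1408) = 127/22.
E[α(G)] ≥ n − E[|E(G)|] = 128 − 127/22 = 2689/22.
Numerically: ≈ 122.22727.
(This is only a lower bound; the true E[α(G)] may be larger.)

E[α(G)] ≥ 2689/22 ≈ 122.22727.


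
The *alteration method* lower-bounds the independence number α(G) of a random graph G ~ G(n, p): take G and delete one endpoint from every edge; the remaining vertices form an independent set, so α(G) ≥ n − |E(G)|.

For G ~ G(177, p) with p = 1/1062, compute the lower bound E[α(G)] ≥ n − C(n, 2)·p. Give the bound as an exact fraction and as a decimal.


E[|E(G)|] = C(177, 2)·p = 15576 · (1/1062) = 44/3.
E[α(G)] ≥ n − E[|E(G)|] = 177 − 44/3 = 487/3.
Numerically: ≈ 162.333333.
(This is only a lower bound; the true E[α(G)] may be larger.)

E[α(G)] ≥ 487/3 ≈ 162.333333.


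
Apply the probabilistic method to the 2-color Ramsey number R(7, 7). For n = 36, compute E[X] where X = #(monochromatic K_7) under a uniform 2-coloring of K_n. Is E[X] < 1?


E[X] = C(36, 7) · 2^{1 − 21} = 8347680 · 2^{−20} = 8347680/1048576.
As a reduced fraction: E[X] = 260865/32768 ≈ 7.96097.
Is E[X] < 1? NO.
Since E[X] ≥ 1, the first-moment bound is inconclusive at n = 36; it does NOT by itself certify R(7, 7) > 36.

E[X] = 260865/32768 ≈ 7.96097; E[X] ≥ 1; first-moment method inconclusive here.


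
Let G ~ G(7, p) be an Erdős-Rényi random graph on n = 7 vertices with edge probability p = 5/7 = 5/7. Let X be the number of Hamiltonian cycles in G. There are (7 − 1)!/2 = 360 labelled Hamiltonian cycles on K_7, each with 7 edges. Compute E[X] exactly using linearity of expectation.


K_7 has (7 − 1)!/2 = 360 labelled Hamiltonian cycles.
For each such Hamiltonian cycle H, let X_H = 1 if all 7 edges of H are present in G. Then P[X_H = 1] = p^{7} = (5/7)^{7} = 78125/823543.
By linearity: E[X] = Σ_H E[X_H] = 360 · p^{7} = 360 · 78125/823543 = 28125000/823543.
Numerically: E[X] ≈ 34.15.

E[X] = 360 · (5/7)^{7} = 28125000/823543 ≈ 34.15.


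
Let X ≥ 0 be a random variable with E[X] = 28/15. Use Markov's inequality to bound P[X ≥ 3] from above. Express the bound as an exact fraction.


μ = E[X] = 28/15, a = 3.
Markov: P[X ≥ 3] ≤ μ/a = (28/15)/3 = 28/45.
Numerically: ≈ 0.62222.
(Since a = 3 > μ = 1.86667, the bound 28/45 is < 1 and informative.)

P[X ≥ 3] ≤ 28/45 ≈ 0.62222.


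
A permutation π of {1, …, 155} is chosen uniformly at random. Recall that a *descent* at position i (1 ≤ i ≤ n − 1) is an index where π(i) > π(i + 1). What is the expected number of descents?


Write X = Σ X_I over i = 1, …, 154, with X_I the indicator of one descent.
There are 154 indicators.
For each fixed i, the pair (π(i), π(i+1)) is a uniformly random ordered pair of distinct values from {1, …, 155}; by symmetry P[π(i) > π(i+1)] = 1/2.
By linearity: E[X] = 154 · (1/2) = (155 − 1) · (1/2) = 77 ≈ 77.0000.

E[X] = 77 = 77.0000.


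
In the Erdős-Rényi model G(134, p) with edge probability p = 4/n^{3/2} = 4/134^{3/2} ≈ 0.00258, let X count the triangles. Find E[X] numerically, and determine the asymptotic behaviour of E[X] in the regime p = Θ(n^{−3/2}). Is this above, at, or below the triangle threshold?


Number of potential triangles: C(134, 3) = 392084.
Each occurs with probability p³ ≈ (0.00258)³ ≈ 1.71478e-08.
By linearity: E[X] = C(134, 3)·p³ ≈ 392084 · 1.71478e-08 ≈ 0.007.
Since α = 3/2 > 1, p = c/n^{3/2} = o(1/n) is below the triangle threshold p ~ 1/n. Asymptotically E[X] ~ (c³/6)·n^{3(1−α)} = (4³/6)·n^{-1.5} → 0, so by Markov's inequality G has no triangles w.h.p.

E[X] ≈ 0.007; in regime p = Θ(1/n^{3/2}) E[X] tends to 0 (below the triangle threshold p ~ 1/n).


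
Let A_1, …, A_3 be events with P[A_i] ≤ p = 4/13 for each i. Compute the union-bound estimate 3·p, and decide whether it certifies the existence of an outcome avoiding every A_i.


Union bound: P[∪_{i=1}^{3} A_i] ≤ Σ_i P[A_i] ≤ 3·p = 3·(4/13) = 12/13.
Numerically: 12/13 ≈ 0.92308.
Is 12/13 < 1? YES.
Since P[∪ A_i] ≤ 12/13 < 1, the complement has P[∩ A_i^c] ≥ 1 − 12/13 = 1/13 > 0, so some outcome avoids every A_i.

3·p = 12/13 ≈ 0.92308; existence CERTIFIED by the union bound.


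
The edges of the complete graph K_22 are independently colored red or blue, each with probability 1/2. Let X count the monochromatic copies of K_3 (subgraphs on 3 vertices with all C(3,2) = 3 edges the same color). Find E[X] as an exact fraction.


Let X = Σ_S X_S over the C(22, 3) = 1540 subsets S of size 3, where X_S = 1 if the K_3 on S is monochromatic.
For a fixed S, the K_3 on S has C(3, 2) = 3 edges. P[all 3 edges red] = (1/2)^3, and likewise for blue, so P[monochromatic] = 2·(1/2)^3 = 2^{1 − 3} = 1/4.
Summing: E[X] = C(22, 3) · 2^{1 − 3} = 1540 · 1/4 = 385.
Numerically: E[X] ≈ 385.00000.

E[X] = C(22,3)·2^(1−C(3,2)) = 385 ≈ 385.00000.


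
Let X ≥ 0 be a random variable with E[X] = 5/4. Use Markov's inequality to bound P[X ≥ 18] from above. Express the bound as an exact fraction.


μ = E[X] = 5/4, a = 18.
Markov: P[X ≥ 18] ≤ μ/a = (5/4)/18 = 5/72.
Numerically: ≈ 0.069.
(Since a = 18 > μ = 1.250, the bound 5/72 is < 1 and informative.)

P[X ≥ 18] ≤ 5/72 ≈ 0.069.


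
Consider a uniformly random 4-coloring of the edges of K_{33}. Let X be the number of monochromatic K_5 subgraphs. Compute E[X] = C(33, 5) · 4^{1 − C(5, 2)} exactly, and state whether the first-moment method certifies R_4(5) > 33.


E[X] = C(33, 5) · 4^{1 − 10} = 237336 · 4^{−9} = 237336/262144.
As a reduced fraction: E[X] = 29667/32768 ≈ 0.905365.
Is E[X] < 1? YES.
Since E[X] < 1, there exists a 4-coloring of K_{33} with no monochromatic K_5; hence R_4(5) > 33.

E[X] = 29667/32768 ≈ 0.905365; E[X] < 1, so R_4(5) > 33.


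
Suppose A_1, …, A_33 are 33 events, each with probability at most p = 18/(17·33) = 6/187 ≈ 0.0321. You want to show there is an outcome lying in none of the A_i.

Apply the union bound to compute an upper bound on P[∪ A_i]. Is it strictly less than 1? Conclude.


Union bound: P[∪_{i=1}^{33} A_i] ≤ Σ_i P[A_i] ≤ 33·p = 33·(6/187) = 18/17.
Numerically: 18/17 ≈ 1.0588.
Is 18/17 < 1? NO.
Since the bound 18/17 is ≥ 1, the union bound is uninformative here; it does NOT by itself certify existence.

33·p = 18/17 ≈ 1.0588; existence NOT certified by the union bound.


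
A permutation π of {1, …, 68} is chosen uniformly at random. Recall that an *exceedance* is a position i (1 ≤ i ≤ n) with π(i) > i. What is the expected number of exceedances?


Write X = Σ_{i=1}^{68} X_i, where X_i = 1_{π(i) > i}.
For each fixed i, π(i) is uniform over {1, …, 68} (marginal of a uniform permutation), so P[π(i) > i] = (n − i)/n. Summing: Σ_{i=1}^{68} (n − i)/n = (0 + 1 + … + 67)/68 = 68(68 − 1)/(2·68) = (68 − 1)/2.
Hence E[X] = Σ_{i=1}^{68} (68 − i)/68 = 67/2 ≈ 33.50000.

E[X] = 67/2 = 33.50000.


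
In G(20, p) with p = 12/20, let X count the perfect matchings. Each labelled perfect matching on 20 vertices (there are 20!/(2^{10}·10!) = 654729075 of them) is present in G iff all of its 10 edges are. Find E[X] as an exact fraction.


K_20 has 20!/(2^{10}·10!) = 654729075 labelled perfect matchings.
For each such perfect matching H, let X_H = 1 if all 10 edges of H are present in G. Then P[X_H = 1] = p^{10} = (3/5)^{10} = 59049/9765625.
By linearity: E[X] = Σ_H E[X_H] = 654729075 · p^{10} = 654729075 · 59049/9765625 = 1546443885987/390625.
Numerically: E[X] ≈ 3.9589e+06.

E[X] = 654729075 · (3/5)^{10} = 1546443885987/390625 ≈ 3.9589e+06.


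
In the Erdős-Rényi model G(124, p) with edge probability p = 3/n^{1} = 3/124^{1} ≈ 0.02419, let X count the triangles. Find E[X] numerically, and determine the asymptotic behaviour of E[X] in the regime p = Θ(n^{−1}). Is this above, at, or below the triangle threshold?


Number of potential triangles: C(124, 3) = 310124.
Each occurs with probability p³ ≈ (0.02419)³ ≈ 1.416116e-05.
By linearity: E[X] = C(124, 3)·p³ ≈ 310124 · 1.416116e-05 ≈ 4.3917.
Here α = 1, so p = 3/n is exactly at the triangle threshold p ~ 1/n. Asymptotically E[X] → c³/6 = 3³/6 = 9/2 ≈ 4.5000, a bounded constant. In this regime the triangle count is asymptotically Poisson(c³/6).

E[X] ≈ 4.3917; in regime p = Θ(1/n^{1}) E[X] stays bounded (at the triangle threshold p ~ 1/n).


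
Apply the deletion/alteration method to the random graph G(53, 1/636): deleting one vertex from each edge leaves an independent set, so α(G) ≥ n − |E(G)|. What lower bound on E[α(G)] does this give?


E[|E(G)|] = C(53, 2)·p = 1378 · (1/636) = 13/6.
E[α(G)] ≥ n − E[|E(G)|] = 53 − 13/6 = 305/6.
Numerically: ≈ 50.833333.
(This is only a lower bound; the true E[α(G)] may be larger.)

E[α(G)] ≥ 305/6 ≈ 50.833333.


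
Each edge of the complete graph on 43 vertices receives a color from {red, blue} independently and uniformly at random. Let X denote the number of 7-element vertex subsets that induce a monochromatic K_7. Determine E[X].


Let X = Σ_S X_S over the C(43, 7) = 32224114 subsets S of size 7, where X_S = 1 if the K_7 on S is monochromatic.
For a fixed S, the K_7 on S has C(7, 2) = 21 edges. P[all 21 edges red] = (1/2)^21, and likewise for blue, so P[monochromatic] = 2·(1/2)^21 = 2^{1 − 21} = 1/1048576.
Summing: E[X] = C(43, 7) · 2^{1 − 21} = 32224114 · 1/1048576 = 16112057/524288.
Numerically: E[X] ≈ 30.73131.

E[X] = C(43,7)·2^(1−C(7,2)) = 16112057/524288 ≈ 30.73131.


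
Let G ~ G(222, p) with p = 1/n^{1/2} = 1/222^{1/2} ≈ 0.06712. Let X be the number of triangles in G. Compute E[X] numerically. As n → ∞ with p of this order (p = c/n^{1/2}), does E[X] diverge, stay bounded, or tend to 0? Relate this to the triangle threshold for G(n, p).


Number of potential triangles: C(222, 3) = 1798940.
Each occurs with probability p³ ≈ (0.06712)³ ≈ 3.023225e-04.
By linearity: E[X] = C(222, 3)·p³ ≈ 1798940 · 3.023225e-04 ≈ 543.8601.
Since α = 1/2 < 1, p = c/n^{1/2} ≫ 1/n is above the triangle threshold p ~ 1/n. Asymptotically E[X] ~ (c³/6)·n^{3(1−α)} = (1³/6)·n^{1.5} → ∞; triangles are abundant w.h.p.

E[X] ≈ 543.8601; in regime p = Θ(1/n^{1/2}) E[X] diverges (above the triangle threshold p ~ 1/n).


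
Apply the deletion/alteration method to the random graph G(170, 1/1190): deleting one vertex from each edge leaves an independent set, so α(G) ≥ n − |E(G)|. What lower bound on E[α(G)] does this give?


E[|E(G)|] = C(170, 2)·p = 14365 · (1/1190) = 169/14.
E[α(G)] ≥ n − E[|E(G)|] = 170 − 169/14 = 2211/14.
Numerically: ≈ 157.92857.
(This is only a lower bound; the true E[α(G)] may be larger.)

E[α(G)] ≥ 2211/14 ≈ 157.92857.


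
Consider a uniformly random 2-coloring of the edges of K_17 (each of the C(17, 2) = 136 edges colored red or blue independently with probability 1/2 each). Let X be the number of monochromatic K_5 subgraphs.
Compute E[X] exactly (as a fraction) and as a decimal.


Let X = Σ_S X_S over the C(17, 5) = 6188 subsets S of size 5, where X_S = 1 if the K_5 on S is monochromatic.
For a fixed S, the K_5 on S has C(5, 2) = 10 edges. P[all 10 edges red] = (1/2)^10, and likewise for blue, so P[monochromatic] = 2·(1/2)^10 = 2^{1 − 10} = 1/512.
By linearity: E[X] = C(17, 5) · 2^{1 − 10} = 6188 · 1/512 = 1547/128.
Numerically: E[X] ≈ 12.086.

E[X] = C(17,5)·2^(1−C(5,2)) = 1547/128 ≈ 12.086.


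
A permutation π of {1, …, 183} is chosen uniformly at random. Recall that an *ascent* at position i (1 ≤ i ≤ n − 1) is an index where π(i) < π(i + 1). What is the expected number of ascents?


Write X = Σ X_I over i = 1, …, 182, with X_I the indicator of one ascent.
There are 182 indicators.
For each fixed i, the pair (π(i), π(i+1)) is a uniformly random ordered pair of distinct values from {1, …, 183}; by symmetry P[π(i) < π(i+1)] = 1/2.
By linearity: E[X] = 182 · (1/2) = (183 − 1) · (1/2) = 91 ≈ 91.0000.

E[X] = 91 = 91.0000.


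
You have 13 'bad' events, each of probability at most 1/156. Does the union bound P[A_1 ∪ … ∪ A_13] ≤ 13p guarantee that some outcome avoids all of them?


Union bound: P[∪_{i=1}^{13} A_i] ≤ Σ_i P[A_i] ≤ 13·p = 13·(1/156) = 1/12.
Numerically: 1/12 ≈ 0.08333.
Is 1/12 < 1? YES.
Since P[∪ A_i] ≤ 1/12 < 1, the complement has P[∩ A_i^c] ≥ 1 − 1/12 = 11/12 > 0, so some outcome avoids every A_i.

13·p = 1/12 ≈ 0.08333; existence CERTIFIED by the union bound.


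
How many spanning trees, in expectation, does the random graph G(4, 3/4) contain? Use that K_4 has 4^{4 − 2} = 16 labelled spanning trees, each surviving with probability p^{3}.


K_4 has 4^{4 − 2} = 16 labelled spanning trees.
For each such spanning tree H, let X_H = 1 if all 3 edges of H are present in G. Then P[X_H = 1] = p^{3} = (3/4)^{3} = 27/64.
Summing the indicators: E[X] = Σ_H E[X_H] = 16 · p^{3} = 16 · 27/64 = 27/4.
Numerically: E[X] ≈ 6.75.

E[X] = 16 · (3/4)^{3} = 27/4 ≈ 6.75.


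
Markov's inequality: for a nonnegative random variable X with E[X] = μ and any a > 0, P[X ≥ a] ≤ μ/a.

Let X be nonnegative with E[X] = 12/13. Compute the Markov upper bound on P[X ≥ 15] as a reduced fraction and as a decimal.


μ = E[X] = 12/13, a = 15.
Markov: P[X ≥ 15] ≤ μ/a = (12/13)/15 = 4/65.
Numerically: ≈ 0.06154.
(Since a = 15 > μ = 0.92308, the bound 4/65 is < 1 and informative.)

P[X ≥ 15] ≤ 4/65 ≈ 0.06154.


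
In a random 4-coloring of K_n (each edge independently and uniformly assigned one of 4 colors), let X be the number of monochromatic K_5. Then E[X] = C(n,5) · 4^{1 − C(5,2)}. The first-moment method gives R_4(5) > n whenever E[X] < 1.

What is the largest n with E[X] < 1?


We need C(n, 5) · 4^{1 − 10} < 1, i.e. C(n, 5) < 4^{10 − 1} = 262144.
Check values of n near the boundary:
  n = 30: C(30, 5) = 142506; 142506 < 262144? YES
  n = 31: C(31, 5) = 169911; 169911 < 262144? YES
  n = 32: C(32, 5) = 201376; 201376 < 262144? YES
  n = 33: C(33, 5) = 237336; 237336 < 262144? YES
  n = 34: C(34, 5) = 278256; 278256 < 262144? NO
The largest n with C(n, 5) < 262144 is n = 33 (where E[X] = 29667/32768 ≈ 0.905365). Hence R_4(5) > 33, i.e. R_4(5) ≥ 34.

Largest n = 33; hence R_4(5) > 33.
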